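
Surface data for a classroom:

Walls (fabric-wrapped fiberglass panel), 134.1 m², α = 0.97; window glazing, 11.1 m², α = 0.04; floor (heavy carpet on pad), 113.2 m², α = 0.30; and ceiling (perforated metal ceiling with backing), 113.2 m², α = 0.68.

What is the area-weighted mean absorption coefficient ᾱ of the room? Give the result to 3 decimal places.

S = Σ Sᵢ = 134.1 + 11.1 + 113.2 + 113.2 = 371.6 m².
A = 134.1*0.97 + 11.1*0.04 + 113.2*0.30 + 113.2*0.68 = 241.457 sabins.
ᾱ = 241.457 / 371.6 = 0.650.

0.650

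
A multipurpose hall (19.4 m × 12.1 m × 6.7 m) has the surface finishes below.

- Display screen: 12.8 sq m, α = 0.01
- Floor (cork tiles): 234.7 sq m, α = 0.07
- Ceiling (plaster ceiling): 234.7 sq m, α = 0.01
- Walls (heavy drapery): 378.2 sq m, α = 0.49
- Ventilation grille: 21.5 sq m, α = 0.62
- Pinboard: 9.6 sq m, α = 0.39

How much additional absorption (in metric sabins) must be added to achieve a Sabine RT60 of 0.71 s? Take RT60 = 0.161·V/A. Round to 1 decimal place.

135.3 sabins

Summing Sᵢαᵢ: 0.128 + 16.429 + 2.347 + 185.318 + 13.330 + 3.744 → A₁ = 221.296 sabins.
Target A₂ = 0.161·1572.758/0.71 = 356.639 sabins (V = 1572.758 m³).
ΔA = A₂ − A₁ = 356.639 − 221.296 = 135.3 sabins.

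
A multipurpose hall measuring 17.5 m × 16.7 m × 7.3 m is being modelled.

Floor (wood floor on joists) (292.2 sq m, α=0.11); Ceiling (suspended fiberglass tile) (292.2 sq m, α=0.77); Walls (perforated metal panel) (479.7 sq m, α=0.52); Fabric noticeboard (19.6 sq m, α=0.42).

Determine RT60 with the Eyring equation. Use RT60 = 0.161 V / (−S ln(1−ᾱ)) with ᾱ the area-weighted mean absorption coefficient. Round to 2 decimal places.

0.49 seconds

S = Σ Sᵢ = 1083.7 sq m.
Absorption A = 292.2·0.11 + 292.2·0.77 + 479.7·0.52 + 19.6·0.42 = 514.812 sabins.
ᾱ = 514.812 / 1083.7 = 0.4751.
−S·ln(1−ᾱ) = −1083.7 × ln(1 − 0.4751) = 698.496.
V = 17.5 × 16.7 × 7.3 = 2133.425 m³.
T = 0.161·V/[−S·ln(1−ᾱ)] = 0.161·2133.425/698.496 = 0.49 s.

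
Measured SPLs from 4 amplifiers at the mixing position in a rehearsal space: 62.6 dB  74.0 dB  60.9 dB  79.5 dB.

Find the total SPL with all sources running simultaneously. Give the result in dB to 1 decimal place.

80.7 dB

Converting to relative power and adding: 10^(62.6/10) + 10^(74.0/10) + 10^(60.9/10) + 10^(79.5/10) = 1.173e+08.
Combined level = 10 log₁₀(1.173e+08) = 80.7 dB.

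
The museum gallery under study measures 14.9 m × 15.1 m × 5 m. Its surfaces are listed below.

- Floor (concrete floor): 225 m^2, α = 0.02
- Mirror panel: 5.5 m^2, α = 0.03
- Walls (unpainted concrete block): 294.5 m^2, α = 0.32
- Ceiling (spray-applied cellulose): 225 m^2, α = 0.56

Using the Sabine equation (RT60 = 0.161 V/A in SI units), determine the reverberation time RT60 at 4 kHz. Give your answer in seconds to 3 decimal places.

0.805 s

Summing Sᵢαᵢ: 4.500 + 0.165 + 94.240 + 126.000 → A = 224.905 sabins.
Room volume: 1124.95 m³.
RT60 = 0.161 · V / A = 0.161 × 1124.95 / 224.905 = 0.805 s.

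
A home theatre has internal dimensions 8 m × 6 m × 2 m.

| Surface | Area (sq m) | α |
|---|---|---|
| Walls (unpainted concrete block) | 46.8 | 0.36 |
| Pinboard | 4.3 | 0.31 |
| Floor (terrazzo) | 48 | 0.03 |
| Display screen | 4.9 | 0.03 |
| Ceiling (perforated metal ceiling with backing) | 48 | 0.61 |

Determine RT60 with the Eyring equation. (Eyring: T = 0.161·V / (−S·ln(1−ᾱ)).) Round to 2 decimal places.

Total surface area S = 46.8 + 4.3 + 48 + 4.9 + 48 = 152.0 sq m.
Σ(Sᵢαᵢ) = 46.8·0.36 + 4.3·0.31 + 48·0.03 + 4.9·0.03 + 48·0.61 = 49.048.
ᾱ = 49.048 / 152.0 = 0.3227.
Eyring denominator: −S ln(1−ᾱ) = 59.225.
V = 8 × 6 × 2 = 96 m³.
RT60 = 0.161 × 96 / 59.225 = 0.26 s.

0.26 sec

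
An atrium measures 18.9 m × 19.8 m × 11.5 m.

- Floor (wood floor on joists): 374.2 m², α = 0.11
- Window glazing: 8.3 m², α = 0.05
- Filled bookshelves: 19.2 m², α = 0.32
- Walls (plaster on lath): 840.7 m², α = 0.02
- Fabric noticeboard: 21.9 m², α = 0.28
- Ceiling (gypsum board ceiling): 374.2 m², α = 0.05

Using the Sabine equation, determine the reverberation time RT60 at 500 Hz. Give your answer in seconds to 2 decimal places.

7.75 s

A = Σ Sᵢαᵢ = 374.2·0.11 + 8.3·0.05 + 19.2·0.32 + 840.7·0.02 + 21.9·0.28 + 374.2·0.05 = 89.377 sabins.
Volume V = 18.9 × 19.8 × 11.5 = 4303.53 m³.
T = 0.161 V/A = 0.161·4303.53/89.377 = 7.75 s.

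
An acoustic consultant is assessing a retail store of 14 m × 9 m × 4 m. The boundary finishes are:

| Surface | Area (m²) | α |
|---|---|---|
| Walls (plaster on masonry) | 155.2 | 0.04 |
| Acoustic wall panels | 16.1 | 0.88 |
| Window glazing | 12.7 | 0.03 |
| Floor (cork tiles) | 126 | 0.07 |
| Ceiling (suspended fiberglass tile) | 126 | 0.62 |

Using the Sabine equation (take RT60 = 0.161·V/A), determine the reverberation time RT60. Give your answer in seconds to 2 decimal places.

0.75 seconds

A = Σ Sᵢαᵢ = 155.2×0.04 + 16.1×0.88 + 12.7×0.03 + 126×0.07 + 126×0.62 = 107.697 sabins.
Room volume: 504 m³.
RT60 = 0.161 · V / A = 0.161 × 504 / 107.697 = 0.75 s.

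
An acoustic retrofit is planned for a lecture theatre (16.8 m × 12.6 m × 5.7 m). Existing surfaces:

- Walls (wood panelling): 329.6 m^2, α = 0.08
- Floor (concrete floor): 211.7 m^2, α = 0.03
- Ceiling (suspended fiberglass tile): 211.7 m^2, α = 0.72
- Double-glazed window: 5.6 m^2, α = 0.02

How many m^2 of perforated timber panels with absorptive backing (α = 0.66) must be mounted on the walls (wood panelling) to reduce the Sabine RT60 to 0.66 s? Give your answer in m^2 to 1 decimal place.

188.1

Summing Sᵢαᵢ: 26.368 + 6.351 + 152.424 + 0.112 → A₁ = 185.255 sabins.
Required A₂ = 0.161·1206.576/0.66 = 294.331 sabins.
Absorption to add: 294.331 − 185.255 = 109.076 sabins.
Net gain per m^2: Δα = 0.66 − 0.08 = 0.58.
Panel area = 109.076 / 0.58 = 188.1 m^2.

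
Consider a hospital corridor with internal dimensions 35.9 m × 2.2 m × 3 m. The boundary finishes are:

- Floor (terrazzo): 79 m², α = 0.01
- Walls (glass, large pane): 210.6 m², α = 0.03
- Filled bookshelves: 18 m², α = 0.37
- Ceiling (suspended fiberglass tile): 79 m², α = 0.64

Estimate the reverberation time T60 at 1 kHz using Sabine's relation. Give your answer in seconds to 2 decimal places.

0.59 sec

Total absorption A = 79×0.01 + 210.6×0.03 + 18×0.37 + 79×0.64
  = 0.790 + 6.318 + 6.660 + 50.560 = 64.328 m² sabins.
Room volume: 236.94 m³.
T = 0.161 V/A = 0.161·236.94/64.328 = 0.59 s.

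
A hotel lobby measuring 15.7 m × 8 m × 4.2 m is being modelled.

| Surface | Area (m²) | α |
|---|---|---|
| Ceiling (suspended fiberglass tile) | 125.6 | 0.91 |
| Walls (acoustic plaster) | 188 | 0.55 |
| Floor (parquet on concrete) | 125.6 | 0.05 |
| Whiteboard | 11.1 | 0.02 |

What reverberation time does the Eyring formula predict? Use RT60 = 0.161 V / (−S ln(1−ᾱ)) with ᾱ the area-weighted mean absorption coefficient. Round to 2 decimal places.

0.27 s

S = Σ Sᵢ = 450.3 m².
Σ(Sᵢαᵢ) = 125.6×0.91 + 188×0.55 + 125.6×0.05 + 11.1×0.02 = 224.198.
ᾱ = 224.198 / 450.3 = 0.4979.
−S·ln(1−ᾱ) = −450.3 × ln(1 − 0.4979) = 310.237.
V = 15.7 × 8 × 4.2 = 527.52 m³.
RT60 = 0.161 × 527.52 / 310.237 = 0.27 s.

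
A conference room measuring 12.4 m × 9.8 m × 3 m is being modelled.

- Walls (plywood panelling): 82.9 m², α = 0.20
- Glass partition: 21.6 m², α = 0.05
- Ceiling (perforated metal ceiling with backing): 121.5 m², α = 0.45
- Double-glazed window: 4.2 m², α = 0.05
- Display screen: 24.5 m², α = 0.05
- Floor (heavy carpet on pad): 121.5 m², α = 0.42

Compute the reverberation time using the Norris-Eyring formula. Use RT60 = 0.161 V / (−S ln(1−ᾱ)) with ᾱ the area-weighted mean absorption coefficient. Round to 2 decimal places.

0.39 seconds

S = Σ Sᵢ = 376.2 m².
Absorption A = 82.9·0.20 + 21.6·0.05 + 121.5·0.45 + 4.2·0.05 + 24.5·0.05 + 121.5·0.42 = 124.800 sabins.
ᾱ = 124.800 / 376.2 = 0.3317.
−S·ln(1−ᾱ) = −376.2 × ln(1 − 0.3317) = 151.615.
V = 12.4 × 9.8 × 3 = 364.56 m³.
T = 0.161·V/[−S·ln(1−ᾱ)] = 0.161·364.56/151.615 = 0.39 s.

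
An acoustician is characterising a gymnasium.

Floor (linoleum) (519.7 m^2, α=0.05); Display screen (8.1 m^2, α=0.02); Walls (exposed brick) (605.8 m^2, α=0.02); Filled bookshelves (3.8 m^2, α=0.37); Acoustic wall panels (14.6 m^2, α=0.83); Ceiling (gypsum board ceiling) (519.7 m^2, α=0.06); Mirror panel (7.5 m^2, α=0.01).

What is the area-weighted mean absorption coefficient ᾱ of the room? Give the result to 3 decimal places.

Total surface area S = 1679.2 m^2.
Weighted sum Σ Sα = 83.044.
ᾱ = A/S = 0.049.

0.049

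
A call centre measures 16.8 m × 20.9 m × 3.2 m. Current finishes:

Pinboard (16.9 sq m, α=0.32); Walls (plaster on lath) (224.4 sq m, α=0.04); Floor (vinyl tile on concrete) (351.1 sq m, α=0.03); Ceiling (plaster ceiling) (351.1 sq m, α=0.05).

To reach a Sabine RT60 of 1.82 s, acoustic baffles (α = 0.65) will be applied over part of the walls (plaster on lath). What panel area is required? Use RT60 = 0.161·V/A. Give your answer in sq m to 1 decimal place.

93.3

Summing Sᵢαᵢ: 5.408 + 8.976 + 10.533 + 17.555 → A₁ = 42.472 sabins.
V = 1123.584 m³. Target absorption A₂ = 0.161 × 1123.584 / 1.82 = 99.394 sabins.
ΔA needed = 99.394 − 42.472 = 56.922 sabins.
Each sq m of panel replacing the walls (plaster on lath) adds (0.65 − 0.04) = 0.61 sabins.
Panel area = 56.922 / 0.61 = 93.3 sq m.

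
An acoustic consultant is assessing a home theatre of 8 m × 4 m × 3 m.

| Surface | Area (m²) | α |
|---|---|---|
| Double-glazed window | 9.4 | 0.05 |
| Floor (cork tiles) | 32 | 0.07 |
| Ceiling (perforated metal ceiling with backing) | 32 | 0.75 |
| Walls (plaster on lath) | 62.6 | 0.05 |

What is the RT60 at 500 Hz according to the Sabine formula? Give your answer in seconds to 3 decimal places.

0.518 seconds

Summing Sᵢαᵢ: 0.470 + 2.240 + 24.000 + 3.130 → A = 29.840 sabins.
Room volume: 96 m³.
T = 0.161 V/A = 0.161·96/29.840 = 0.518 s.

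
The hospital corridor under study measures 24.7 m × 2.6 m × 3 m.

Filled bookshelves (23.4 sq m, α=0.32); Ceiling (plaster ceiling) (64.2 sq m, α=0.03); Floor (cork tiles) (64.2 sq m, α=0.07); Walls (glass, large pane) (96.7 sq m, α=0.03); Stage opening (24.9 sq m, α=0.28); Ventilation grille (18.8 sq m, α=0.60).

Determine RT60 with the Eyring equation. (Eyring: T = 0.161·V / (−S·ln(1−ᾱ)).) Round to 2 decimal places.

0.83 s

Total surface area S = 23.4 + 64.2 + 64.2 + 96.7 + 24.9 + 18.8 = 292.2 sq m.
Absorption A = 23.4×0.32 + 64.2×0.03 + 64.2×0.07 + 96.7×0.03 + 24.9×0.28 + 18.8×0.60 = 35.061 sabins.
Mean coefficient ᾱ = A/S = 0.1200.
Eyring denominator: −S ln(1−ᾱ) = 37.353.
V = 24.7 × 2.6 × 3 = 192.66 m³.
RT60 = 0.161 × 192.66 / 37.353 = 0.83 s.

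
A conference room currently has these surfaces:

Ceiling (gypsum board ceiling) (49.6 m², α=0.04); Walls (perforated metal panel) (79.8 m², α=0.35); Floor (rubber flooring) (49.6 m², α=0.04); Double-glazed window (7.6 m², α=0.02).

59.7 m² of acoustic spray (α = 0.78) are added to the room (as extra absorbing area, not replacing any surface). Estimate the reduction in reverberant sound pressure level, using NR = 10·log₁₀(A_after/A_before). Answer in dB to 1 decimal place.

A_before = Σ Sᵢαᵢ = 49.6×0.04 + 79.8×0.35 + 49.6×0.04 + 7.6×0.02 = 32.050 sabins.
Treatment contributes 59.7·0.78 = 46.566 sabins.
A_after = 32.050 + 46.566 = 78.616 sabins.
Reduction = 10 log₁₀(A_after/A_before) = 10 log₁₀(2.4529) = 3.9 dB.

3.9 dB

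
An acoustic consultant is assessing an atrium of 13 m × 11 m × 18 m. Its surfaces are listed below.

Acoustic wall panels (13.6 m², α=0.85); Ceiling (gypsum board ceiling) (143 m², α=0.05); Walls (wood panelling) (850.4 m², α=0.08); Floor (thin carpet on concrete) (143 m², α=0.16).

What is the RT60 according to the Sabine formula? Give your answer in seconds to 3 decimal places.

Equivalent absorption area: A = 13.6*0.85 + 143*0.05 + 850.4*0.08 + 143*0.16 = 109.622 m².
V = 13·11·18 = 2574 m³.
T = 0.161 V/A = 0.161·2574/109.622 = 3.780 s.

3.780 s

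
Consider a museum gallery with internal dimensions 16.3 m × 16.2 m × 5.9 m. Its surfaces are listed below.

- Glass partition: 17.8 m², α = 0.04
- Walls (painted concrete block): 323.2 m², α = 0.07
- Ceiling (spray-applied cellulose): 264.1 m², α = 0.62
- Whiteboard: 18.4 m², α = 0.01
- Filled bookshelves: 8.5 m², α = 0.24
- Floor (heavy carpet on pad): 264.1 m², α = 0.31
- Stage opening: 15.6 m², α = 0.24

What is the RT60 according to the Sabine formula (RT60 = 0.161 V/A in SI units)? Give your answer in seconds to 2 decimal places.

0.91 s

A = Σ Sᵢαᵢ = 17.8*0.04 + 323.2*0.07 + 264.1*0.62 + 18.4*0.01 + 8.5*0.24 + 264.1*0.31 + 15.6*0.24 = 274.917 sabins.
V = 16.3·16.2·5.9 = 1557.954 m³.
RT60 = 0.161 · V / A = 0.161 × 1557.954 / 274.917 = 0.91 s.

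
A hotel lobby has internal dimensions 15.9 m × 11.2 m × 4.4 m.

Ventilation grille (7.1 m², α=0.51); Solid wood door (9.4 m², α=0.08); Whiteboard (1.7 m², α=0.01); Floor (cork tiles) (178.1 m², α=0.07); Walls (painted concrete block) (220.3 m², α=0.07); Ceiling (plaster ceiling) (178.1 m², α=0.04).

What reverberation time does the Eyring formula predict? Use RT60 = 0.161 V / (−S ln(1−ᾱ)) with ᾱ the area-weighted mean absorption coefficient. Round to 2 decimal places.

S = Σ Sᵢ = 594.7 m².
Σ(Sᵢαᵢ) = 7.1·0.51 + 9.4·0.08 + 1.7·0.01 + 178.1·0.07 + 220.3·0.07 + 178.1·0.04 = 39.402.
ᾱ = 39.402 / 594.7 = 0.0663.
−S·ln(1−ᾱ) = −594.7 × ln(1 − 0.0663) = 40.796.
V = 15.9 × 11.2 × 4.4 = 783.552 m³.
T = 0.161·V/[−S·ln(1−ᾱ)] = 0.161·783.552/40.796 = 3.09 s.

3.09 seconds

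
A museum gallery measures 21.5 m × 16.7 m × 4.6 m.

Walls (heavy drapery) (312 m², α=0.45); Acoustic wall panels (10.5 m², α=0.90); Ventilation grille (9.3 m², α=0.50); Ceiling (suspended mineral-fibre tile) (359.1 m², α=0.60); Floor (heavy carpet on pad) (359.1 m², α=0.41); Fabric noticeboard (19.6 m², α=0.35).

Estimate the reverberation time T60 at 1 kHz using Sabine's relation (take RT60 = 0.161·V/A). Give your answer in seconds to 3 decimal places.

A = Σ Sᵢαᵢ = 312·0.45 + 10.5·0.90 + 9.3·0.50 + 359.1·0.60 + 359.1·0.41 + 19.6·0.35 = 524.051 sabins.
V = 21.5·16.7·4.6 = 1651.63 m³.
RT60 = 0.161 · V / A = 0.161 × 1651.63 / 524.051 = 0.507 s.

0.507 s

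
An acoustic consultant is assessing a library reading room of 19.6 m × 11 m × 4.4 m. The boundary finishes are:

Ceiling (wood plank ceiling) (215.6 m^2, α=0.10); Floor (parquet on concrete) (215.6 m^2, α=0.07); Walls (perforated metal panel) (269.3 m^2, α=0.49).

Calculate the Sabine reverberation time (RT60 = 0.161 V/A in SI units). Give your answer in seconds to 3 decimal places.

0.906 seconds

Total absorption A = 215.6·0.10 + 215.6·0.07 + 269.3·0.49
  = 21.560 + 15.092 + 131.957 = 168.609 m^2 sabins.
Volume V = 19.6 × 11 × 4.4 = 948.64 m³.
T = 0.161 V/A = 0.161·948.64/168.609 = 0.906 s.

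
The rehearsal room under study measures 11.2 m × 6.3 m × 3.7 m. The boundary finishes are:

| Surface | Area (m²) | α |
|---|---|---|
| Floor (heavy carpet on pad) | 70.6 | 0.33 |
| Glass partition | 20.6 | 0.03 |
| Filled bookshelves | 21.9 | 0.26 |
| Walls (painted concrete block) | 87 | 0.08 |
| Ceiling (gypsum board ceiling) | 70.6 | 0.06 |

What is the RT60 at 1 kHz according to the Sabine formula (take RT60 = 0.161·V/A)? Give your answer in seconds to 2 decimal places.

A = Σ Sᵢαᵢ = 70.6·0.33 + 20.6·0.03 + 21.9·0.26 + 87·0.08 + 70.6·0.06 = 40.806 sabins.
Volume V = 11.2 × 6.3 × 3.7 = 261.072 m³.
T = 0.161 V/A = 0.161·261.072/40.806 = 1.03 s.

1.03 s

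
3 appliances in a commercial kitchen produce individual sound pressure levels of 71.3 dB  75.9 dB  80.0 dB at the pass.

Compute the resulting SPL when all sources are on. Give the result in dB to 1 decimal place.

Sum in the linear (power) domain: Σ 10^(Lᵢ/10) = 10^(71.3/10) + 10^(75.9/10) + 10^(80.0/10) = 1.524e+08.
Back to dB: 10·log₁₀ Σ = 81.8 dB.

81.8 dB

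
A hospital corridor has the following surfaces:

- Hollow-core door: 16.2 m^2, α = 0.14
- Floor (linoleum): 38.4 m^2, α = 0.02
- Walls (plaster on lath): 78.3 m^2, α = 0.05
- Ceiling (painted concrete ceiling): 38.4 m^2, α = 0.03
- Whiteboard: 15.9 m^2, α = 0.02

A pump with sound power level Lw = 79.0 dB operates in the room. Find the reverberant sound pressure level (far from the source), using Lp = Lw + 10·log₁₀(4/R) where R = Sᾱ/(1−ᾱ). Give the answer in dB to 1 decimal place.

Σ(Sᵢαᵢ) = 16.2×0.14 + 38.4×0.02 + 78.3×0.05 + 38.4×0.03 + 15.9×0.02 = 8.421; total area S = 187.2 m^2.
ᾱ = 8.421/187.2 = 0.0450; R = Sᾱ/(1−ᾱ) = 8.421/(1−0.0450) = 8.818 m^2.
Lp = Lw + 10 log₁₀(4/R) = 79.0 -3.43 = 75.6 dB.

75.6 dB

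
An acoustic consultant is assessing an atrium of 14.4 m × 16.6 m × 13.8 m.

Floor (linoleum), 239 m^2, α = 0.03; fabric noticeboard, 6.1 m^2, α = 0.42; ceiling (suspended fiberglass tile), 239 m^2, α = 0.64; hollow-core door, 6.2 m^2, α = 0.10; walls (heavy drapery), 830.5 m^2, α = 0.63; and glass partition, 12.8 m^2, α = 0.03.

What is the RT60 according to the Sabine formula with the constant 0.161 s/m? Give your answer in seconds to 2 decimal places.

0.77 s

Equivalent absorption area: A = 239*0.03 + 6.1*0.42 + 239*0.64 + 6.2*0.10 + 830.5*0.63 + 12.8*0.03 = 686.911 m^2.
Volume V = 14.4 × 16.6 × 13.8 = 3298.752 m³.
RT60 = 0.161 · V / A = 0.161 × 3298.752 / 686.911 = 0.77 s.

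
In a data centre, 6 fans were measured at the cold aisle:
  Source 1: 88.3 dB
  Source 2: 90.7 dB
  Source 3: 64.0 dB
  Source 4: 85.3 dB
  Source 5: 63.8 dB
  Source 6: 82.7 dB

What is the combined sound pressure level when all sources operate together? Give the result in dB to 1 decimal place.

93.8 dB

Σ 10^(Lᵢ/10) = 2.381e+09.
Combined level = 10 log₁₀(2.381e+09) = 93.8 dB.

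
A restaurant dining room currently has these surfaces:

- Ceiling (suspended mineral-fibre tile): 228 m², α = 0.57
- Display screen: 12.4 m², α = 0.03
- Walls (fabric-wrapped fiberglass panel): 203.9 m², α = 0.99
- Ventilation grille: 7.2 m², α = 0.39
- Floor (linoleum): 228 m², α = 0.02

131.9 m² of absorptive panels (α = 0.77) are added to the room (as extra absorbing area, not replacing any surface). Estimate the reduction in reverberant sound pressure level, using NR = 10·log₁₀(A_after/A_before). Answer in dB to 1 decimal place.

1.1 dB

Total absorption A_before = 228×0.57 + 12.4×0.03 + 203.9×0.99 + 7.2×0.39 + 228×0.02
  = 129.960 + 0.372 + 201.861 + 2.808 + 4.560 = 339.561 m² sabins.
Added absorption = 131.9 × 0.77 = 101.563 sabins.
New total A_after = 441.124 sabins.
NR = 10·log₁₀(441.124/339.561) = 1.1 dB.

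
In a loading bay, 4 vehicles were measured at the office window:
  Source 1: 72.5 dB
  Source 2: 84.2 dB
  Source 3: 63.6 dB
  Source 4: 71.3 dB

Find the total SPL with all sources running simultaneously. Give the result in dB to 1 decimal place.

Converting to relative power and adding: 10^(72.5/10) + 10^(84.2/10) + 10^(63.6/10) + 10^(71.3/10) = 2.966e+08.
Back to dB: 10·log₁₀ Σ = 84.7 dB.

84.7 dB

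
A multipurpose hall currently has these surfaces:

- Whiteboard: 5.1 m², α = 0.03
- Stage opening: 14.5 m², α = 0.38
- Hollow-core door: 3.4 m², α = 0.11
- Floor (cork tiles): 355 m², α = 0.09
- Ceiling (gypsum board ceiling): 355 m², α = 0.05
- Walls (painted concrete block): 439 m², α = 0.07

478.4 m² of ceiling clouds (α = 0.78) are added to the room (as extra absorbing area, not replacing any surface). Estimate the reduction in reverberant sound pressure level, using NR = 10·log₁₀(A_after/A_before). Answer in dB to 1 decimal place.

7.3 dB

Summing Sᵢαᵢ: 0.153 + 5.510 + 0.374 + 31.950 + 17.750 + 30.730 → A_before = 86.467 sabins.
Treatment contributes 478.4·0.78 = 373.152 sabins.
New total A_after = 459.619 sabins.
Reduction = 10 log₁₀(A_after/A_before) = 10 log₁₀(5.3155) = 7.3 dB.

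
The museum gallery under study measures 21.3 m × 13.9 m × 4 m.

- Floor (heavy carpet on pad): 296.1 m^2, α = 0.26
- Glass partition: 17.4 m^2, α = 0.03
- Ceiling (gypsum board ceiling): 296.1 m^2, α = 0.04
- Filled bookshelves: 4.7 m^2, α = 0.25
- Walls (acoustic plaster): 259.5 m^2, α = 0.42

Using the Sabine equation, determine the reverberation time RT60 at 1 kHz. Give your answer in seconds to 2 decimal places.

Total absorption A = 296.1*0.26 + 17.4*0.03 + 296.1*0.04 + 4.7*0.25 + 259.5*0.42
  = 76.986 + 0.522 + 11.844 + 1.175 + 108.990 = 199.517 m^2 sabins.
Volume V = 21.3 × 13.9 × 4 = 1184.28 m³.
T = 0.161 V/A = 0.161·1184.28/199.517 = 0.96 s.

0.96 s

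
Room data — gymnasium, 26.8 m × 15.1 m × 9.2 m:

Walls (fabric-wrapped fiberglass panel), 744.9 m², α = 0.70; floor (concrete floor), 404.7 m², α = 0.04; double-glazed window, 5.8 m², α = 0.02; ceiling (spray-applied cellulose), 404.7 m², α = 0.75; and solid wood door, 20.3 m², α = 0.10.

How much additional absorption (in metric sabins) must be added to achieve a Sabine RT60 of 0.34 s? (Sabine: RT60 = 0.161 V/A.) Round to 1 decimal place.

Summing Sᵢαᵢ: 521.430 + 16.188 + 0.116 + 303.525 + 2.030 → A₁ = 843.289 sabins.
For T = 0.34 s, need A₂ = 0.161·V/T = 0.161·3723.056/0.34 = 1762.977 sabins.
Additional absorption ΔA = 1762.977 − 843.289 = 919.7 sabins.

919.7 sabins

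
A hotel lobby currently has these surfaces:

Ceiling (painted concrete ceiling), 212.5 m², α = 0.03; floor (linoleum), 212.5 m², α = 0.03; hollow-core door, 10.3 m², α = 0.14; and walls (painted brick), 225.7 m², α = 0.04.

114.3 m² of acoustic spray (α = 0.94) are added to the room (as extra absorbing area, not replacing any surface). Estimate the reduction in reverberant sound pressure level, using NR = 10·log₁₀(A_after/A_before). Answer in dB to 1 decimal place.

Total absorption A_before = 212.5*0.03 + 212.5*0.03 + 10.3*0.14 + 225.7*0.04
  = 6.375 + 6.375 + 1.442 + 9.028 = 23.220 m² sabins.
Added absorption = 114.3 × 0.94 = 107.442 sabins.
A_after = 23.220 + 107.442 = 130.662 sabins.
NR = 10·log₁₀(130.662/23.220) = 7.5 dB.

7.5 dB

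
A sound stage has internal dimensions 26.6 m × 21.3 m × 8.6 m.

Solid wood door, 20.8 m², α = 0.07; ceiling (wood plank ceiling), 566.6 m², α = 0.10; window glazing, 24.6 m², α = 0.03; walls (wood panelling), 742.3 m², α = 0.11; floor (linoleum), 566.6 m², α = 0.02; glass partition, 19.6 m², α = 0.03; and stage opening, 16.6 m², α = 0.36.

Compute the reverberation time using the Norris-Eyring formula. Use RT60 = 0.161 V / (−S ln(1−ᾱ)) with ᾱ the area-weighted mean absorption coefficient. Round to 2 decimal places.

Total surface area S = 20.8 + 566.6 + 24.6 + 742.3 + 566.6 + 19.6 + 16.6 = 1957.1 m².
Σ(Sᵢαᵢ) = 20.8×0.07 + 566.6×0.10 + 24.6×0.03 + 742.3×0.11 + 566.6×0.02 + 19.6×0.03 + 16.6×0.36 = 158.403.
Mean coefficient ᾱ = A/S = 0.0809.
−S·ln(1−ᾱ) = −1957.1 × ln(1 − 0.0809) = 165.102.
V = 26.6 × 21.3 × 8.6 = 4872.588 m³.
T = 0.161·V/[−S·ln(1−ᾱ)] = 0.161·4872.588/165.102 = 4.75 s.

4.75 seconds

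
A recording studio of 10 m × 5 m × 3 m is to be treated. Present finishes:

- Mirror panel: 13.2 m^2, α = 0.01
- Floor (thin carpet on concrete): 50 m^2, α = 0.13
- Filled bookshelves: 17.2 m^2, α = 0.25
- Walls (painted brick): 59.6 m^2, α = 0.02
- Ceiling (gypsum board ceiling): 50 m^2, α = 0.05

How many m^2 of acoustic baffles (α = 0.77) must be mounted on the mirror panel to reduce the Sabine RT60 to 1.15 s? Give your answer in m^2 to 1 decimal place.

Equivalent absorption area: A₁ = 13.2·0.01 + 50·0.13 + 17.2·0.25 + 59.6·0.02 + 50·0.05 = 14.624 m^2.
V = 150 m³. Target absorption A₂ = 0.161 × 150 / 1.15 = 21.000 sabins.
ΔA needed = 21.000 − 14.624 = 6.376 sabins.
Net gain per m^2: Δα = 0.77 − 0.01 = 0.76.
Area = ΔA/Δα = 6.376/0.76 = 8.4 m^2.

8.4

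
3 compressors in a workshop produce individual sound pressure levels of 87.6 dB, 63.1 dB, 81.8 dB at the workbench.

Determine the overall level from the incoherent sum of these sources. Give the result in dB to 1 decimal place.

Sum in the linear (power) domain: Σ 10^(Lᵢ/10) = 10^(87.6/10) + 10^(63.1/10) + 10^(81.8/10) = 7.288e+08.
L_total = 10·log₁₀(7.288e+08) = 88.6 dB.

88.6 dB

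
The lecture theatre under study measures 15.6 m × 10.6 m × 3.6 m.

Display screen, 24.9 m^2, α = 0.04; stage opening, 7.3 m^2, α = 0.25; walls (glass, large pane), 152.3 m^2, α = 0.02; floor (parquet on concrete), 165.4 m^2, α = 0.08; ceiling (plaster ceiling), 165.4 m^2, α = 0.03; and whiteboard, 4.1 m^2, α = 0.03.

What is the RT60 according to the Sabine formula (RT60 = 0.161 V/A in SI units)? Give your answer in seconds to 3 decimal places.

3.963 s

A = Σ Sᵢαᵢ = 24.9·0.04 + 7.3·0.25 + 152.3·0.02 + 165.4·0.08 + 165.4·0.03 + 4.1·0.03 = 24.184 sabins.
Room volume: 595.296 m³.
RT60 = 0.161 · V / A = 0.161 × 595.296 / 24.184 = 3.963 s.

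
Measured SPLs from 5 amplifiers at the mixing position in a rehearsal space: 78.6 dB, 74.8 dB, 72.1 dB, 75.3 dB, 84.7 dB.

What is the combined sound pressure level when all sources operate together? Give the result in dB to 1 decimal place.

Σ 10^(Lᵢ/10) = 4.479e+08.
L_total = 10·log₁₀(4.479e+08) = 86.5 dB.

86.5 dB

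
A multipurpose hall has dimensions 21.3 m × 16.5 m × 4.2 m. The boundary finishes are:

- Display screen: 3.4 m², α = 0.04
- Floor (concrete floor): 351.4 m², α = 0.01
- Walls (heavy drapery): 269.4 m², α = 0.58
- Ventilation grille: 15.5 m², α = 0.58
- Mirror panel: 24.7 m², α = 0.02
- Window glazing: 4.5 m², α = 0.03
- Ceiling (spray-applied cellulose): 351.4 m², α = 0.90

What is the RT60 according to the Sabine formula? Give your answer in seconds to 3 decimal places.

Summing Sᵢαᵢ: 0.136 + 3.514 + 156.252 + 8.990 + 0.494 + 0.135 + 316.260 → A = 485.781 sabins.
V = 21.3·16.5·4.2 = 1476.09 m³.
RT60 = 0.161 · V / A = 0.161 × 1476.09 / 485.781 = 0.489 s.

0.489 s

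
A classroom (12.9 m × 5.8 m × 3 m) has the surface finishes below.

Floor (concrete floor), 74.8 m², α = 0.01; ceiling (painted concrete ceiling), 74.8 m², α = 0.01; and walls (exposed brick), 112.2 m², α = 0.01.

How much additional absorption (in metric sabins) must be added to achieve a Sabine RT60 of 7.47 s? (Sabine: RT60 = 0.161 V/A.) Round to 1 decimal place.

Summing Sᵢαᵢ: 0.748 + 0.748 + 1.122 → A₁ = 2.618 sabins.
Target A₂ = 0.161·224.46/7.47 = 4.838 sabins (V = 224.46 m³).
Shortfall: 4.838 − 2.618 = 2.2 sabins.

2.2 sabins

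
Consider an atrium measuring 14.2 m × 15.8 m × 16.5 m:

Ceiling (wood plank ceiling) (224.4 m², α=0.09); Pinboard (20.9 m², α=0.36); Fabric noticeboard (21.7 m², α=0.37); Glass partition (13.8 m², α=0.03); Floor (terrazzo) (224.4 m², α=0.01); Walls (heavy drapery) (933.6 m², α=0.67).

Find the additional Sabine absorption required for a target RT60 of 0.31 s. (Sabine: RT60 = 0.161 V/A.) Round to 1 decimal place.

1258.7 sabins

A₁ = Σ Sᵢαᵢ = 224.4·0.09 + 20.9·0.36 + 21.7·0.37 + 13.8·0.03 + 224.4·0.01 + 933.6·0.67 = 663.919 sabins.
V = 3701.94 m³. Required absorption A₂ = 0.161 × 3701.94 / 0.31 = 1922.620 sabins.
ΔA = A₂ − A₁ = 1922.620 − 663.919 = 1258.7 sabins.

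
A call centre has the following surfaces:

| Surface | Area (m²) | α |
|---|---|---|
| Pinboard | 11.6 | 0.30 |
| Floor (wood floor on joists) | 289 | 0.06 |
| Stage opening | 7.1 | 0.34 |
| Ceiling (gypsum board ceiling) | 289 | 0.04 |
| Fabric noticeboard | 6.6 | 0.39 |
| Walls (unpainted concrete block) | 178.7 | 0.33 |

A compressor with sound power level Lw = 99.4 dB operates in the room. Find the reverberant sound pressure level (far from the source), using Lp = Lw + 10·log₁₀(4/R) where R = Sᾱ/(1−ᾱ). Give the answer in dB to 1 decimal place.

85.0 dB

A = 96.339 sabins; S = 782.0 m².
ᾱ = 96.339/782.0 = 0.1232; R = Sᾱ/(1−ᾱ) = 96.339/(1−0.1232) = 109.876 m².
Lp = Lw + 10 log₁₀(4/R) = 99.4 -14.39 = 85.0 dB.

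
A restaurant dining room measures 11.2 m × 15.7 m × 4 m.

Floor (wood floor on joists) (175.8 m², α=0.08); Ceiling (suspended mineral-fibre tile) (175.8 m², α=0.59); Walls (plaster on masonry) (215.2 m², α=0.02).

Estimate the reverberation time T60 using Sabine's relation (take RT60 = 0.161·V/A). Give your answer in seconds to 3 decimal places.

Summing Sᵢαᵢ: 14.064 + 103.722 + 4.304 → A = 122.090 sabins.
Volume V = 11.2 × 15.7 × 4 = 703.36 m³.
RT60 = 0.161 · V / A = 0.161 × 703.36 / 122.090 = 0.928 s.

0.928 sec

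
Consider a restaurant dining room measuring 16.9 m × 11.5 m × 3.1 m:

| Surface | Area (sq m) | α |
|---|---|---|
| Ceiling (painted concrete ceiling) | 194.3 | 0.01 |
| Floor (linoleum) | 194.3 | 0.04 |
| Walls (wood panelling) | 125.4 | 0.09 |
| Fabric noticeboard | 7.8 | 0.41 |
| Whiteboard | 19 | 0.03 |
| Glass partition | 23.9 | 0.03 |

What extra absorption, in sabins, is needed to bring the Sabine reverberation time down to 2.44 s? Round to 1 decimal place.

Summing Sᵢαᵢ: 1.943 + 7.772 + 11.286 + 3.198 + 0.570 + 0.717 → A₁ = 25.486 sabins.
For T = 2.44 s, need A₂ = 0.161·V/T = 0.161·602.485/2.44 = 39.754 sabins.
Shortfall: 39.754 − 25.486 = 14.3 sabins.

14.3 sabins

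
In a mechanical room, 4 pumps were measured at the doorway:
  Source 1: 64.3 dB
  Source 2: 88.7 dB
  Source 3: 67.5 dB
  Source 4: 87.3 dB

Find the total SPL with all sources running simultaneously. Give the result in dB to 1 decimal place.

Converting to relative power and adding: 10^(64.3/10) + 10^(88.7/10) + 10^(67.5/10) + 10^(87.3/10) = 1.287e+09.
L_total = 10·log₁₀(1.287e+09) = 91.1 dB.

91.1 dB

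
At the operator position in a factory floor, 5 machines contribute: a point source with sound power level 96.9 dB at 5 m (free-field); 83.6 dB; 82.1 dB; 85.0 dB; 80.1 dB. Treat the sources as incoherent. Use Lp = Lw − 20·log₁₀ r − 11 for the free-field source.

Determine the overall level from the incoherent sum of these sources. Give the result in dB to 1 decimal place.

89.2 dB

Source at 5 m: Lp = 96.9 − 20·log₁₀(5) − 11 = 71.9 dB.
Σ 10^(Lᵢ/10) = 8.253e+08.
Back to dB: 10·log₁₀ Σ = 89.2 dB.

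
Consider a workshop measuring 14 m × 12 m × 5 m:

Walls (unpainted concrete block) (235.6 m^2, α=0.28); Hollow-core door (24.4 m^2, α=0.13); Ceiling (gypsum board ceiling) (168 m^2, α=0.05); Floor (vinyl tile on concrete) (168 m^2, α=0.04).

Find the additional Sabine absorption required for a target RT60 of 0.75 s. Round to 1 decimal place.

96.1 sabins

A₁ = Σ Sᵢαᵢ = 235.6*0.28 + 24.4*0.13 + 168*0.05 + 168*0.04 = 84.260 sabins.
Target A₂ = 0.161·840/0.75 = 180.320 sabins (V = 840 m³).
ΔA = A₂ − A₁ = 180.320 − 84.260 = 96.1 sabins.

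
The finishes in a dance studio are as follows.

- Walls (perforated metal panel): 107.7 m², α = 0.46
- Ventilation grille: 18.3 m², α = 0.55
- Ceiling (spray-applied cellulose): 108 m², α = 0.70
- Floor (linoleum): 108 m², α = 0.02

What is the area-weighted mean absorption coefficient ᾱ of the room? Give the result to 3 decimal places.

0.402

S = Σ Sᵢ = 107.7 + 18.3 + 108 + 108 = 342.0 m².
Σ(Sᵢαᵢ) = 107.7*0.46 + 18.3*0.55 + 108*0.70 + 108*0.02 = 137.367.
ᾱ = A/S = 0.402.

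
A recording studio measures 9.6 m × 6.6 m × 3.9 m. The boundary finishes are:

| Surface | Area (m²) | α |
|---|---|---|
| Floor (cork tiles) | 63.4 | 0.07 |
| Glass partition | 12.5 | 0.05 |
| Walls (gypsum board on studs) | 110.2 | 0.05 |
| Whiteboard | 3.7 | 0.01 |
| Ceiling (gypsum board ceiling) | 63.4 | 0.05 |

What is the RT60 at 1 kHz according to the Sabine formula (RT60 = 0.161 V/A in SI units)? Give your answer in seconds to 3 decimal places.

2.887 s

A = Σ Sᵢαᵢ = 63.4×0.07 + 12.5×0.05 + 110.2×0.05 + 3.7×0.01 + 63.4×0.05 = 13.780 sabins.
V = 9.6·6.6·3.9 = 247.104 m³.
RT60 = 0.161 · V / A = 0.161 × 247.104 / 13.780 = 2.887 s.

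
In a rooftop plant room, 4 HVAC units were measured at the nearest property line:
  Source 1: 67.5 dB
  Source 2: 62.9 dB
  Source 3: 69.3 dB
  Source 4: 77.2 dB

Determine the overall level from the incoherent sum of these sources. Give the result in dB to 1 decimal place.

78.4 dB

Sum in the linear (power) domain: Σ 10^(Lᵢ/10) = 10^(67.5/10) + 10^(62.9/10) + 10^(69.3/10) + 10^(77.2/10) = 6.857e+07.
Combined level = 10 log₁₀(6.857e+07) = 78.4 dB.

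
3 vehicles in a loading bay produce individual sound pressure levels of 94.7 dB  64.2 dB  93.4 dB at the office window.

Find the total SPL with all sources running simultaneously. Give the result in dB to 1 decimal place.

Σ 10^(Lᵢ/10) = 5.142e+09.
L_total = 10·log₁₀(5.142e+09) = 97.1 dB.

97.1 dB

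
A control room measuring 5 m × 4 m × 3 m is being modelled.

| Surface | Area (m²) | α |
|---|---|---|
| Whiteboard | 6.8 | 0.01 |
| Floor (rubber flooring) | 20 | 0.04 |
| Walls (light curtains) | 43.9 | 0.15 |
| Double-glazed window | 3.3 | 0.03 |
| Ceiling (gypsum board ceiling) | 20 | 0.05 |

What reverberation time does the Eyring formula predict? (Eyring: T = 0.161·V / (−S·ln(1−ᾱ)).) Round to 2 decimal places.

S = Σ Sᵢ = 94.0 m².
Absorption A = 6.8·0.01 + 20·0.04 + 43.9·0.15 + 3.3·0.03 + 20·0.05 = 8.552 sabins.
ᾱ = 8.552 / 94.0 = 0.0910.
−S·ln(1−ᾱ) = −94.0 × ln(1 − 0.0910) = 8.969.
V = 5 × 4 × 3 = 60 m³.
T = 0.161·V/[−S·ln(1−ᾱ)] = 0.161·60/8.969 = 1.08 s.

1.08 seconds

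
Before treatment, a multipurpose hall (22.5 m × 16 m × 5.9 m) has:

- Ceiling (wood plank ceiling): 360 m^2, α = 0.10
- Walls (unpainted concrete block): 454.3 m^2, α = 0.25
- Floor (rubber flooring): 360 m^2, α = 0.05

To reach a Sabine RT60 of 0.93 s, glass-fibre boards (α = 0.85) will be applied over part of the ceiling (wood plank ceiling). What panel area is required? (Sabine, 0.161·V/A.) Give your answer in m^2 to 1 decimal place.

Total absorption A₁ = 360*0.10 + 454.3*0.25 + 360*0.05
  = 36.000 + 113.575 + 18.000 = 167.575 m^2 sabins.
V = 2124 m³. Target absorption A₂ = 0.161 × 2124 / 0.93 = 367.703 sabins.
ΔA needed = 367.703 − 167.575 = 200.128 sabins.
Net gain per m^2: Δα = 0.85 − 0.10 = 0.75.
Area = ΔA/Δα = 200.128/0.75 = 266.8 m^2.

266.8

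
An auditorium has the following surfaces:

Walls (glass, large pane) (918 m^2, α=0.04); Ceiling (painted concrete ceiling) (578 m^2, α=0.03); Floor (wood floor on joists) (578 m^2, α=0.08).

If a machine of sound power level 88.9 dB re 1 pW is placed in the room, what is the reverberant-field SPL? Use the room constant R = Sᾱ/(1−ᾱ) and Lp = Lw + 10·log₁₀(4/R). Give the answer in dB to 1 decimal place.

A = 100.300 sabins; S = 2074.0 m^2.
ᾱ = 100.300/2074.0 = 0.0484; R = Sᾱ/(1−ᾱ) = 100.300/(1−0.0484) = 105.401 m^2.
Lp = Lw + 10 log₁₀(4/R) = 88.9 -14.21 = 74.7 dB.

74.7 dB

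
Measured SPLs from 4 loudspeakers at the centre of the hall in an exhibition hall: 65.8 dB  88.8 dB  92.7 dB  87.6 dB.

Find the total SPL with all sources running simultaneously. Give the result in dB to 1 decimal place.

95.1 dB

Converting to relative power and adding: 10^(65.8/10) + 10^(88.8/10) + 10^(92.7/10) + 10^(87.6/10) = 3.2e+09.
L_total = 10·log₁₀(3.2e+09) = 95.1 dB.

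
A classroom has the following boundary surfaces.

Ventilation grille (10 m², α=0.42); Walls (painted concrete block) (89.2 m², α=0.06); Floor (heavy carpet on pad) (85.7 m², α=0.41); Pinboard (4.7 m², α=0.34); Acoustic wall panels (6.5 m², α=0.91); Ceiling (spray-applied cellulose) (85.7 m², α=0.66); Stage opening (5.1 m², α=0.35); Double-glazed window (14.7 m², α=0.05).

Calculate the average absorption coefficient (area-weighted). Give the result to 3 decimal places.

0.369

Total surface area S = 301.6 m².
Σ(Sᵢαᵢ) = 10*0.42 + 89.2*0.06 + 85.7*0.41 + 4.7*0.34 + 6.5*0.91 + 85.7*0.66 + 5.1*0.35 + 14.7*0.05 = 111.284.
ᾱ = A/S = 0.369.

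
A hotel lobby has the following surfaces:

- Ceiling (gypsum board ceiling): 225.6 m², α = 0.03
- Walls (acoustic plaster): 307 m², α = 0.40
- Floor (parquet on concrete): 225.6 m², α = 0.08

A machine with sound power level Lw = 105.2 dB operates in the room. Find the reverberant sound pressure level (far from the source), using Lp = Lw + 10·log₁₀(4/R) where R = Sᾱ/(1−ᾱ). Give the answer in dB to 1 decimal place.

88.6 dB

Σ(Sᵢαᵢ) = 225.6·0.03 + 307·0.40 + 225.6·0.08 = 147.616; total area S = 758.2 m².
ᾱ = 0.1947, so room constant R = A/(1−ᾱ) = 183.306 m².
Lp = Lw + 10 log₁₀(4/R) = 105.2 -16.61 = 88.6 dB.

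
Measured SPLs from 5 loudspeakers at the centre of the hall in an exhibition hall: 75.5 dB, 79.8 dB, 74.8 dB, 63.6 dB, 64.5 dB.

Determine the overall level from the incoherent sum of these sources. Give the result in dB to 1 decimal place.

Converting to relative power and adding: 10^(75.5/10) + 10^(79.8/10) + 10^(74.8/10) + 10^(63.6/10) + 10^(64.5/10) = 1.663e+08.
L_total = 10·log₁₀(1.663e+08) = 82.2 dB.

82.2 dB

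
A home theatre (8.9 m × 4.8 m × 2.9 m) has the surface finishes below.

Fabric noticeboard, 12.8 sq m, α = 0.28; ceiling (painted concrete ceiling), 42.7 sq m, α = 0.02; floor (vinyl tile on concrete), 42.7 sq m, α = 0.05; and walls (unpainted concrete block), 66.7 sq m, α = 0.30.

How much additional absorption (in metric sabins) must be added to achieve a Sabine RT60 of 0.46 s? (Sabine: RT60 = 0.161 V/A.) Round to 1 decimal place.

Summing Sᵢαᵢ: 3.584 + 0.854 + 2.135 + 20.010 → A₁ = 26.583 sabins.
For T = 0.46 s, need A₂ = 0.161·V/T = 0.161·123.888/0.46 = 43.361 sabins.
ΔA = A₂ − A₁ = 43.361 − 26.583 = 16.8 sabins.

16.8 sabins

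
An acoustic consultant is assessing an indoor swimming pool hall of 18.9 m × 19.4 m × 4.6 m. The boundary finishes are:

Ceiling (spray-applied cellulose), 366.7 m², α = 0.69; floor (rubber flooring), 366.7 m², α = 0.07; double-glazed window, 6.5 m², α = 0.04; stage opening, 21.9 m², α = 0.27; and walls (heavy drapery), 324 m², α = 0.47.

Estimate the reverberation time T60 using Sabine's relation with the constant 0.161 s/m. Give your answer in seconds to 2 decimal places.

A = Σ Sᵢαᵢ = 366.7×0.69 + 366.7×0.07 + 6.5×0.04 + 21.9×0.27 + 324×0.47 = 437.145 sabins.
V = 18.9·19.4·4.6 = 1686.636 m³.
T = 0.161 V/A = 0.161·1686.636/437.145 = 0.62 s.

0.62 s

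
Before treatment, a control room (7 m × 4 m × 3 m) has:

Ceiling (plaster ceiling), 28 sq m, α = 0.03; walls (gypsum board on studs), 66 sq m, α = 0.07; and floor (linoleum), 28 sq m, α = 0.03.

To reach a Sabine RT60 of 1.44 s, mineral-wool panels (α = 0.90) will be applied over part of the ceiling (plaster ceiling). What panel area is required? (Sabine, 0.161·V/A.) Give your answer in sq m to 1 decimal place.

Equivalent absorption area: A₁ = 28×0.03 + 66×0.07 + 28×0.03 = 6.300 sq m.
Required A₂ = 0.161·84/1.44 = 9.392 sabins.
Absorption to add: 9.392 − 6.300 = 3.092 sabins.
Each sq m of panel replacing the ceiling (plaster ceiling) adds (0.90 − 0.03) = 0.87 sabins.
Area = ΔA/Δα = 3.092/0.87 = 3.6 sq m.

3.6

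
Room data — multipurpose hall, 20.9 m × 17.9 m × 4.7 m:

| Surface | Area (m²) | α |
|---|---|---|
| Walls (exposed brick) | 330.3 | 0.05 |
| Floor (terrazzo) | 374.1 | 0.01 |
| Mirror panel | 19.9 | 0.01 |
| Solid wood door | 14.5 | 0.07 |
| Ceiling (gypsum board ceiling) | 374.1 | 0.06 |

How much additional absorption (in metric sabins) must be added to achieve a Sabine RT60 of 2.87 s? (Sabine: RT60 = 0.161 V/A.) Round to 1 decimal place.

A₁ = Σ Sᵢαᵢ = 330.3*0.05 + 374.1*0.01 + 19.9*0.01 + 14.5*0.07 + 374.1*0.06 = 43.916 sabins.
For T = 2.87 s, need A₂ = 0.161·V/T = 0.161·1758.317/2.87 = 98.637 sabins.
Additional absorption ΔA = 98.637 − 43.916 = 54.7 sabins.

54.7 sabins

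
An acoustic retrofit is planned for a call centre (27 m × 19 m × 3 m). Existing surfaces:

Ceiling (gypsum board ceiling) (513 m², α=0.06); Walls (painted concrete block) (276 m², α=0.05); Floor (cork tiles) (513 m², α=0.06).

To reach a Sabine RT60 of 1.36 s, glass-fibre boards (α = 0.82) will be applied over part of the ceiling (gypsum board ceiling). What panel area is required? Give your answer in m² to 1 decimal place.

140.6

Summing Sᵢαᵢ: 30.780 + 13.800 + 30.780 → A₁ = 75.360 sabins.
V = 1539 m³. Target absorption A₂ = 0.161 × 1539 / 1.36 = 182.190 sabins.
Absorption to add: 182.190 − 75.360 = 106.830 sabins.
Each m² of panel replacing the ceiling (gypsum board ceiling) adds (0.82 − 0.06) = 0.76 sabins.
Panel area = 106.830 / 0.76 = 140.6 m².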